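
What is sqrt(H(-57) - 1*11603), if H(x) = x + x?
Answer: I*sqrt(11717) ≈ 108.25*I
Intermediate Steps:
H(x) = 2*x
sqrt(H(-57) - 1*11603) = sqrt(2*(-57) - 1*11603) = sqrt(-114 - 11603) = sqrt(-11717) = I*sqrt(11717)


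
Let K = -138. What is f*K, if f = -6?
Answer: 828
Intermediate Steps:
f*K = -6*(-138) = 828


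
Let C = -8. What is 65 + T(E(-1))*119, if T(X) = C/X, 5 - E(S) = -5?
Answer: -151/5 ≈ -30.200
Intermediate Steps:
E(S) = 10 (E(S) = 5 - 1*(-5) = 5 + 5 = 10)
T(X) = -8/X
65 + T(E(-1))*119 = 65 - 8/10*119 = 65 - 8*1/10*119 = 65 - 4/5*119 = 65 - 476/5 = -151/5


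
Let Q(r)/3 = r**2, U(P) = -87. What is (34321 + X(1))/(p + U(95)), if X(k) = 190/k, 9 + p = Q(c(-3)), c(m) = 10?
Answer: 34511/204 ≈ 169.17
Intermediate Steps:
Q(r) = 3*r**2
p = 291 (p = -9 + 3*10**2 = -9 + 3*100 = -9 + 300 = 291)
(34321 + X(1))/(p + U(95)) = (34321 + 190/1)/(291 - 87) = (34321 + 190*1)/204 = (34321 + 190)*(1/204) = 34511*(1/204) = 34511/204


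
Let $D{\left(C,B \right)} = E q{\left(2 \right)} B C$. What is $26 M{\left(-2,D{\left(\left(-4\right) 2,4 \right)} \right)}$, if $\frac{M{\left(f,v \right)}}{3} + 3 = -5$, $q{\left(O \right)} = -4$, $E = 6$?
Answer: $-624$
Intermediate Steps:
$D{\left(C,B \right)} = - 24 B C$ ($D{\left(C,B \right)} = 6 \left(-4\right) B C = - 24 B C$)
$M{\left(f,v \right)} = -24$ ($M{\left(f,v \right)} = -9 + 3 \left(-5\right) = -9 - 15 = -24$)
$26 M{\left(-2,D{\left(\left(-4\right) 2,4 \right)} \right)} = 26 \left(-24\right) = -624$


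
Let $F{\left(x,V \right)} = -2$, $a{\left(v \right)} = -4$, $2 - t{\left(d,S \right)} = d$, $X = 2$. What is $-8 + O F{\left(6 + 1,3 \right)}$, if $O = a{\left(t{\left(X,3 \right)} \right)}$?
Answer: $0$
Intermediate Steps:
$t{\left(d,S \right)} = 2 - d$
$O = -4$
$-8 + O F{\left(6 + 1,3 \right)} = -8 - -8 = -8 + 8 = 0$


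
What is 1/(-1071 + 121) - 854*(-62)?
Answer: 50300599/950 ≈ 52948.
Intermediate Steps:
1/(-1071 + 121) - 854*(-62) = 1/(-950) + 52948 = -1/950 + 52948 = 50300599/950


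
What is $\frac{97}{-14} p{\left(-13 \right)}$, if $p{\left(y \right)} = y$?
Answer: $\frac{1261}{14} \approx 90.071$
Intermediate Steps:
$\frac{97}{-14} p{\left(-13 \right)} = \frac{97}{-14} \left(-13\right) = 97 \left(- \frac{1}{14}\right) \left(-13\right) = \left(- \frac{97}{14}\right) \left(-13\right) = \frac{1261}{14}$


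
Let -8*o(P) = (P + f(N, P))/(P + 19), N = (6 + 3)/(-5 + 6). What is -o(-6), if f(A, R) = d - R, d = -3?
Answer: -3/104 ≈ -0.028846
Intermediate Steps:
N = 9 (N = 9/1 = 9*1 = 9)
f(A, R) = -3 - R
o(P) = 3/(8*(19 + P)) (o(P) = -(P + (-3 - P))/(8*(P + 19)) = -(-3)/(8*(19 + P)) = 3/(8*(19 + P)))
-o(-6) = -3/(8*(19 - 6)) = -3/(8*13) = -1*3/104 = -3/104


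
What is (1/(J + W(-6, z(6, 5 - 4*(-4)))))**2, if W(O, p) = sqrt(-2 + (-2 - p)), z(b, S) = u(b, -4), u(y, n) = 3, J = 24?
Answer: (24 + I*sqrt(7))**(-2) ≈ 0.0016741 - 0.00037364*I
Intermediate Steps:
z(b, S) = 3
W(O, p) = sqrt(-4 - p)
(1/(J + W(-6, z(6, 5 - 4*(-4)))))**2 = (1/(24 + sqrt(-4 - 1*3)))**2 = (1/(24 + sqrt(-4 - 3)))**2 = (1/(24 + sqrt(-7)))**2 = (1/(24 + I*sqrt(7)))**2 = (24 + I*sqrt(7))**(-2)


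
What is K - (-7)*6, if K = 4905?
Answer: 4947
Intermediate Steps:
K - (-7)*6 = 4905 - (-7)*6 = 4905 - 1*(-42) = 4905 + 42 = 4947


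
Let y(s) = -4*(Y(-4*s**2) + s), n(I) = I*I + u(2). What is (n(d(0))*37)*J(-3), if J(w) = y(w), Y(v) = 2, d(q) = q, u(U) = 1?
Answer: 148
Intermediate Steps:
n(I) = 1 + I**2 (n(I) = I*I + 1 = I**2 + 1 = 1 + I**2)
y(s) = -8 - 4*s (y(s) = -4*(2 + s) = -8 - 4*s)
J(w) = -8 - 4*w
(n(d(0))*37)*J(-3) = ((1 + 0**2)*37)*(-8 - 4*(-3)) = ((1 + 0)*37)*(-8 + 12) = (1*37)*4 = 37*4 = 148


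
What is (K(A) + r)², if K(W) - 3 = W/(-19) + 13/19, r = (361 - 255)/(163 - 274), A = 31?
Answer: 5359225/4447881 ≈ 1.2049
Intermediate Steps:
r = -106/111 (r = 106/(-111) = 106*(-1/111) = -106/111 ≈ -0.95496)
K(W) = 70/19 - W/19 (K(W) = 3 + (W/(-19) + 13/19) = 3 + (W*(-1/19) + 13*(1/19)) = 3 + (-W/19 + 13/19) = 3 + (13/19 - W/19) = 70/19 - W/19)
(K(A) + r)² = ((70/19 - 1/19*31) - 106/111)² = ((70/19 - 31/19) - 106/111)² = (39/19 - 106/111)² = (2315/2109)² = 5359225/4447881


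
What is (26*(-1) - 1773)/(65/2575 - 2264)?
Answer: 926485/1165947 ≈ 0.79462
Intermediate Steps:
(26*(-1) - 1773)/(65/2575 - 2264) = (-26 - 1773)/(65*(1/2575) - 2264) = -1799/(13/515 - 2264) = -1799/(-1165947/515) = -1799*(-515/1165947) = 926485/1165947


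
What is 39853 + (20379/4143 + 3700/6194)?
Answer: 170473160092/4276957 ≈ 39859.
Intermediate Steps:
39853 + (20379/4143 + 3700/6194) = 39853 + (20379*(1/4143) + 3700*(1/6194)) = 39853 + (6793/1381 + 1850/3097) = 39853 + 23592771/4276957 = 170473160092/4276957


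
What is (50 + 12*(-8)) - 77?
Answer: -123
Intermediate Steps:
(50 + 12*(-8)) - 77 = (50 - 96) - 77 = -46 - 77 = -123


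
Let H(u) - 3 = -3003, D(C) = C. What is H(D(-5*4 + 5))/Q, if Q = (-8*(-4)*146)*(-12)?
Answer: 125/2336 ≈ 0.053510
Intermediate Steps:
Q = -56064 (Q = (32*146)*(-12) = 4672*(-12) = -56064)
H(u) = -3000 (H(u) = 3 - 3003 = -3000)
H(D(-5*4 + 5))/Q = -3000/(-56064) = -3000*(-1/56064) = 125/2336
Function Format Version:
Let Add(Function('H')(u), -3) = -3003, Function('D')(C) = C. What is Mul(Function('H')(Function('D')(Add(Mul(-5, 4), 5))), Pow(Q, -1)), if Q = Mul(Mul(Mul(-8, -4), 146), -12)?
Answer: Rational(125, 2336) ≈ 0.053510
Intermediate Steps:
Q = -56064 (Q = Mul(Mul(32, 146), -12) = Mul(4672, -12) = -56064)
Function('H')(u) = -3000 (Function('H')(u) = Add(3, -3003) = -3000)
Mul(Function('H')(Function('D')(Add(Mul(-5, 4), 5))), Pow(Q, -1)) = Mul(-3000, Pow(-56064, -1)) = Mul(-3000, Rational(-1, 56064)) = Rational(125, 2336)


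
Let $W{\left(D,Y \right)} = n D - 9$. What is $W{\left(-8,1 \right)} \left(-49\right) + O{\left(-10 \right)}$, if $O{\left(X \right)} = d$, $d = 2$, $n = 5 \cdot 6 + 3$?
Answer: $13379$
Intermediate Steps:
$n = 33$ ($n = 30 + 3 = 33$)
$W{\left(D,Y \right)} = -9 + 33 D$ ($W{\left(D,Y \right)} = 33 D - 9 = -9 + 33 D$)
$O{\left(X \right)} = 2$
$W{\left(-8,1 \right)} \left(-49\right) + O{\left(-10 \right)} = \left(-9 + 33 \left(-8\right)\right) \left(-49\right) + 2 = \left(-9 - 264\right) \left(-49\right) + 2 = \left(-273\right) \left(-49\right) + 2 = 13377 + 2 = 13379$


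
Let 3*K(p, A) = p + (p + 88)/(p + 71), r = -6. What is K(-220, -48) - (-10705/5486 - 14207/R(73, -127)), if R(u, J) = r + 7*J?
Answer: -190857006829/2194756590 ≈ -86.960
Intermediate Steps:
R(u, J) = -6 + 7*J
K(p, A) = p/3 + (88 + p)/(3*(71 + p)) (K(p, A) = (p + (p + 88)/(p + 71))/3 = (p + (88 + p)/(71 + p))/3 = p/3 + (88 + p)/(3*(71 + p)))
K(-220, -48) - (-10705/5486 - 14207/R(73, -127)) = (88 + (-220)² + 72*(-220))/(3*(71 - 220)) - (-10705/5486 - 14207/(-6 + 7*(-127))) = (⅓)*(88 + 48400 - 15840)/(-149) - (-10705*1/5486 - 14207/(-6 - 889)) = (⅓)*(-1/149)*32648 - (-10705/5486 - 14207/(-895)) = -32648/447 - (-10705/5486 - 14207*(-1/895)) = -32648/447 - (-10705/5486 + 14207/895) = -32648/447 - 1*68358627/4909970 = -32648/447 - 68358627/4909970 = -190857006829/2194756590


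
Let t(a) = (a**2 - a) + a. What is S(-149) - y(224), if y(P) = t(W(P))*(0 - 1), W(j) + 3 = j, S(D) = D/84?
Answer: 4102495/84 ≈ 48839.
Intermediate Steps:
S(D) = D/84 (S(D) = D*(1/84) = D/84)
W(j) = -3 + j
t(a) = a**2
y(P) = -(-3 + P)**2 (y(P) = (-3 + P)**2*(0 - 1) = (-3 + P)**2*(-1) = -(-3 + P)**2)
S(-149) - y(224) = (1/84)*(-149) - (-1)*(-3 + 224)**2 = -149/84 - (-1)*221**2 = -149/84 - (-1)*48841 = -149/84 - 1*(-48841) = -149/84 + 48841 = 4102495/84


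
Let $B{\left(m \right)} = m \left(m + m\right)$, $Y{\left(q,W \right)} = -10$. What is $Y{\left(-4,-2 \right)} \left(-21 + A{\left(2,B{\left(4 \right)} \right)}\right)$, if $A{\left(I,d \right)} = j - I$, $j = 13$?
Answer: $100$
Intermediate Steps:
$B{\left(m \right)} = 2 m^{2}$ ($B{\left(m \right)} = m 2 m = 2 m^{2}$)
$A{\left(I,d \right)} = 13 - I$
$Y{\left(-4,-2 \right)} \left(-21 + A{\left(2,B{\left(4 \right)} \right)}\right) = - 10 \left(-21 + \left(13 - 2\right)\right) = - 10 \left(-21 + 11\right) = \left(-10\right) \left(-10\right) = 100$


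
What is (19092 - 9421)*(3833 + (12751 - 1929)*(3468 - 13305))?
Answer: -1029499042451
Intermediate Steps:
(19092 - 9421)*(3833 + (12751 - 1929)*(3468 - 13305)) = 9671*(3833 + 10822*(-9837)) = 9671*(3833 - 106456014) = 9671*(-106452181) = -1029499042451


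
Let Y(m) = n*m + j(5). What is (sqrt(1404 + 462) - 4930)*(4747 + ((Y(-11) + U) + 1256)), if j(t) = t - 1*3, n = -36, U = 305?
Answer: -33060580 + 6706*sqrt(1866) ≈ -3.2771e+7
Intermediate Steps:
j(t) = -3 + t (j(t) = t - 3 = -3 + t)
Y(m) = 2 - 36*m (Y(m) = -36*m + (-3 + 5) = -36*m + 2 = 2 - 36*m)
(sqrt(1404 + 462) - 4930)*(4747 + ((Y(-11) + U) + 1256)) = (sqrt(1404 + 462) - 4930)*(4747 + (((2 - 36*(-11)) + 305) + 1256)) = (sqrt(1866) - 4930)*(4747 + (((2 + 396) + 305) + 1256)) = (-4930 + sqrt(1866))*(4747 + ((398 + 305) + 1256)) = (-4930 + sqrt(1866))*(4747 + (703 + 1256)) = (-4930 + sqrt(1866))*(4747 + 1959) = (-4930 + sqrt(1866))*6706 = -33060580 + 6706*sqrt(1866)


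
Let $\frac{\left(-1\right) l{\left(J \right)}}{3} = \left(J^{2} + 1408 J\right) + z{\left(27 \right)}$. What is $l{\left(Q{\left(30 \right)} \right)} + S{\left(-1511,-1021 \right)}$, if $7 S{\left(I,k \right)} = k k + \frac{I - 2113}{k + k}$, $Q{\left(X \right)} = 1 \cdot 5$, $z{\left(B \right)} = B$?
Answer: $\frac{912274501}{7147} \approx 1.2764 \cdot 10^{5}$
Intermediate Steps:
$Q{\left(X \right)} = 5$
$l{\left(J \right)} = -81 - 4224 J - 3 J^{2}$ ($l{\left(J \right)} = - 3 \left(\left(J^{2} + 1408 J\right) + 27\right) = - 3 \left(27 + J^{2} + 1408 J\right) = -81 - 4224 J - 3 J^{2}$)
$S{\left(I,k \right)} = \frac{k^{2}}{7} + \frac{-2113 + I}{14 k}$ ($S{\left(I,k \right)} = \frac{k k + \frac{I - 2113}{k + k}}{7} = \frac{k^{2} + \frac{-2113 + I}{2 k}}{7} = \frac{k^{2}}{7} + \frac{-2113 + I}{14 k}$)
$l{\left(Q{\left(30 \right)} \right)} + S{\left(-1511,-1021 \right)} = \left(-81 - 21120 - 3 \cdot 5^{2}\right) + \frac{-2113 - 1511 + 2 \left(-1021\right)^{3}}{14 \left(-1021\right)} = \left(-81 - 21120 - 75\right) + \frac{1}{14} \left(- \frac{1}{1021}\right) \left(-2113 - 1511 + 2 \left(-1064332261\right)\right) = \left(-81 - 21120 - 75\right) + \frac{1}{14} \left(- \frac{1}{1021}\right) \left(-2113 - 1511 - 2128664522\right) = -21276 + \frac{1}{14} \left(- \frac{1}{1021}\right) \left(-2128668146\right) = -21276 + \frac{1064334073}{7147} = \frac{912274501}{7147}$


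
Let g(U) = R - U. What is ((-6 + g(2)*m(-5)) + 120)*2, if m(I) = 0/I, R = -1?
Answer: 228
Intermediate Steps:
g(U) = -1 - U
m(I) = 0
((-6 + g(2)*m(-5)) + 120)*2 = ((-6 + (-1 - 1*2)*0) + 120)*2 = ((-6 + (-1 - 2)*0) + 120)*2 = ((-6 - 3*0) + 120)*2 = ((-6 + 0) + 120)*2 = (-6 + 120)*2 = 114*2 = 228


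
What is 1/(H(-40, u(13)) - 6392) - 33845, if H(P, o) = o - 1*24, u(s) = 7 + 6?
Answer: -216709536/6403 ≈ -33845.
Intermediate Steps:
u(s) = 13
H(P, o) = -24 + o (H(P, o) = o - 24 = -24 + o)
1/(H(-40, u(13)) - 6392) - 33845 = 1/((-24 + 13) - 6392) - 33845 = 1/(-11 - 6392) - 33845 = 1/(-6403) - 33845 = -1/6403 - 33845 = -216709536/6403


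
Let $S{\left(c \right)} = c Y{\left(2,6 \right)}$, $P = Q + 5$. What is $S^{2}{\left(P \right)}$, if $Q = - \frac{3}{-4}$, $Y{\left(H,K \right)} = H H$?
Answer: $529$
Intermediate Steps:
$Y{\left(H,K \right)} = H^{2}$
$Q = \frac{3}{4}$ ($Q = \left(-3\right) \left(- \frac{1}{4}\right) = \frac{3}{4} \approx 0.75$)
$P = \frac{23}{4}$ ($P = \frac{3}{4} + 5 = \frac{23}{4} \approx 5.75$)
$S{\left(c \right)} = 4 c$ ($S{\left(c \right)} = c 2^{2} = c 4 = 4 c$)
$S^{2}{\left(P \right)} = \left(4 \cdot \frac{23}{4}\right)^{2} = 23^{2} = 529$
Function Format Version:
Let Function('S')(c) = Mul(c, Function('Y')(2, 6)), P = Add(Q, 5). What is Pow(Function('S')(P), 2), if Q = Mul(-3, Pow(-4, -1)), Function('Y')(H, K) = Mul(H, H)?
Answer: 529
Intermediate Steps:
Function('Y')(H, K) = Pow(H, 2)
Q = Rational(3, 4) (Q = Mul(-3, Rational(-1, 4)) = Rational(3, 4) ≈ 0.75000)
P = Rational(23, 4) (P = Add(Rational(3, 4), 5) = Rational(23, 4) ≈ 5.7500)
Function('S')(c) = Mul(4, c) (Function('S')(c) = Mul(c, Pow(2, 2)) = Mul(c, 4) = Mul(4, c))
Pow(Function('S')(P), 2) = Pow(Mul(4, Rational(23, 4)), 2) = Pow(23, 2) = 529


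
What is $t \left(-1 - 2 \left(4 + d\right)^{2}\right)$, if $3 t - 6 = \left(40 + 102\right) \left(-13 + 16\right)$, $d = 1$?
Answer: $-7344$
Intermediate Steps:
$t = 144$ ($t = 2 + \frac{\left(40 + 102\right) \left(-13 + 16\right)}{3} = 2 + \frac{142 \cdot 3}{3} = 2 + \frac{1}{3} \cdot 426 = 2 + 142 = 144$)
$t \left(-1 - 2 \left(4 + d\right)^{2}\right) = 144 \left(-1 - 2 \left(4 + 1\right)^{2}\right) = 144 \left(-1 - 2 \cdot 5^{2}\right) = 144 \left(-1 - 50\right) = 144 \left(-51\right) = -7344$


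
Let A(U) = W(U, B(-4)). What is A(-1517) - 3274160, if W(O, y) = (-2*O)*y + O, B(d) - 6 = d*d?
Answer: -3208929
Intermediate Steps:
B(d) = 6 + d² (B(d) = 6 + d*d = 6 + d²)
W(O, y) = O - 2*O*y (W(O, y) = -2*O*y + O = O - 2*O*y)
A(U) = -43*U (A(U) = U*(1 - 2*(6 + (-4)²)) = U*(1 - 2*(6 + 16)) = U*(1 - 2*22) = U*(1 - 44) = U*(-43) = -43*U)
A(-1517) - 3274160 = -43*(-1517) - 3274160 = 65231 - 3274160 = -3208929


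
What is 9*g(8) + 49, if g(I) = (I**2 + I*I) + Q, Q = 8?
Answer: 1273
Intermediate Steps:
g(I) = 8 + 2*I**2 (g(I) = (I**2 + I*I) + 8 = (I**2 + I**2) + 8 = 2*I**2 + 8 = 8 + 2*I**2)
9*g(8) + 49 = 9*(8 + 2*8**2) + 49 = 9*(8 + 2*64) + 49 = 9*(8 + 128) + 49 = 9*136 + 49 = 1224 + 49 = 1273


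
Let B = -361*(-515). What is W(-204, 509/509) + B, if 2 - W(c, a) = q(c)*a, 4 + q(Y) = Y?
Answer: 186125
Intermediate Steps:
q(Y) = -4 + Y
W(c, a) = 2 - a*(-4 + c) (W(c, a) = 2 - (-4 + c)*a = 2 - a*(-4 + c))
B = 185915
W(-204, 509/509) + B = (2 - 509/509*(-4 - 204)) + 185915 = (2 - 1*509*(1/509)*(-208)) + 185915 = (2 - 1*1*(-208)) + 185915 = (2 + 208) + 185915 = 210 + 185915 = 186125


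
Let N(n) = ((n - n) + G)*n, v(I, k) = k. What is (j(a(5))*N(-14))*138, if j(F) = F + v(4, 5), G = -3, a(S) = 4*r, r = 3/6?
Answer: 40572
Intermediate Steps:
r = 1/2 (r = 3*(1/6) = 1/2 ≈ 0.50000)
a(S) = 2 (a(S) = 4*(1/2) = 2)
N(n) = -3*n (N(n) = ((n - n) - 3)*n = (0 - 3)*n = -3*n)
j(F) = 5 + F (j(F) = F + 5 = 5 + F)
(j(a(5))*N(-14))*138 = ((5 + 2)*(-3*(-14)))*138 = (7*42)*138 = 294*138 = 40572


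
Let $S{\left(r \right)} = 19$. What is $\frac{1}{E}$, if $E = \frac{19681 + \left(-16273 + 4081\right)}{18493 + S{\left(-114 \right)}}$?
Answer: $\frac{18512}{7489} \approx 2.4719$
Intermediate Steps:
$E = \frac{7489}{18512}$ ($E = \frac{19681 + \left(-16273 + 4081\right)}{18493 + 19} = \frac{19681 - 12192}{18512} = 7489 \cdot \frac{1}{18512} = \frac{7489}{18512} \approx 0.40455$)
$\frac{1}{E} = \frac{1}{\frac{7489}{18512}} = \frac{18512}{7489}$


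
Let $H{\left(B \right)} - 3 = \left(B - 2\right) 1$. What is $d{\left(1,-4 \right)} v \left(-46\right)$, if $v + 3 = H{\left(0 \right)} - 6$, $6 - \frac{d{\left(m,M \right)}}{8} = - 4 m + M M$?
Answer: $-17664$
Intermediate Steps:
$d{\left(m,M \right)} = 48 - 8 M^{2} + 32 m$ ($d{\left(m,M \right)} = 48 - 8 \left(- 4 m + M M\right) = 48 - 8 \left(- 4 m + M^{2}\right) = 48 - 8 \left(M^{2} - 4 m\right) = 48 - \left(- 32 m + 8 M^{2}\right) = 48 - 8 M^{2} + 32 m$)
$H{\left(B \right)} = 1 + B$ ($H{\left(B \right)} = 3 + \left(B - 2\right) 1 = 3 + \left(-2 + B\right) 1 = 3 + \left(-2 + B\right) = 1 + B$)
$v = -8$ ($v = -3 + \left(\left(1 + 0\right) - 6\right) = -3 + \left(1 - 6\right) = -3 - 5 = -8$)
$d{\left(1,-4 \right)} v \left(-46\right) = \left(48 - 8 \left(-4\right)^{2} + 32 \cdot 1\right) \left(-8\right) \left(-46\right) = \left(48 - 128 + 32\right) \left(-8\right) \left(-46\right) = \left(-48\right) \left(-8\right) \left(-46\right) = 384 \left(-46\right) = -17664$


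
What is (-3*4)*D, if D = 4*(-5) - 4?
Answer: 288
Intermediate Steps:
D = -24 (D = -20 - 4 = -24)
(-3*4)*D = -3*4*(-24) = -12*(-24) = 288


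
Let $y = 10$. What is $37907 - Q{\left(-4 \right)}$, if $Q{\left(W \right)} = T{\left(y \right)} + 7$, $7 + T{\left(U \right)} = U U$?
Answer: $37807$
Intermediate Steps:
$T{\left(U \right)} = -7 + U^{2}$ ($T{\left(U \right)} = -7 + U U = -7 + U^{2}$)
$Q{\left(W \right)} = 100$ ($Q{\left(W \right)} = \left(-7 + 10^{2}\right) + 7 = \left(-7 + 100\right) + 7 = 93 + 7 = 100$)
$37907 - Q{\left(-4 \right)} = 37907 - 100 = 37807$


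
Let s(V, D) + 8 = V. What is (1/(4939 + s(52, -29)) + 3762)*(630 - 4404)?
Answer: -23582527126/1661 ≈ -1.4198e+7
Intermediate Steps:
s(V, D) = -8 + V
(1/(4939 + s(52, -29)) + 3762)*(630 - 4404) = (1/(4939 + (-8 + 52)) + 3762)*(630 - 4404) = (1/(4939 + 44) + 3762)*(-3774) = (1/4983 + 3762)*(-3774) = (18746047/4983)*(-3774) = -23582527126/1661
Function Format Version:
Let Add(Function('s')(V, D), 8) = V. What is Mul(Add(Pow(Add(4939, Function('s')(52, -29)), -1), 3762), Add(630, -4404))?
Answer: Rational(-23582527126, 1661) ≈ -1.4198e+7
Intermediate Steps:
Function('s')(V, D) = Add(-8, V)
Mul(Add(Pow(Add(4939, Function('s')(52, -29)), -1), 3762), Add(630, -4404)) = Mul(Add(Pow(Add(4939, Add(-8, 52)), -1), 3762), Add(630, -4404)) = Mul(Add(Pow(Add(4939, 44), -1), 3762), -3774) = Mul(Add(Pow(4983, -1), 3762), -3774) = Mul(Add(Rational(1, 4983), 3762), -3774) = Mul(Rational(18746047, 4983), -3774) = Rational(-23582527126, 1661)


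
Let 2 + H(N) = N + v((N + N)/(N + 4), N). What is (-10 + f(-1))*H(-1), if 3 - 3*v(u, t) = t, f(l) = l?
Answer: 55/3 ≈ 18.333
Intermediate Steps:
v(u, t) = 1 - t/3
H(N) = -1 + 2*N/3 (H(N) = -2 + (N + (1 - N/3)) = -2 + (1 + 2*N/3) = -1 + 2*N/3)
(-10 + f(-1))*H(-1) = (-10 - 1)*(-1 + (⅔)*(-1)) = -11*(-1 - ⅔) = -11*(-5/3) = 55/3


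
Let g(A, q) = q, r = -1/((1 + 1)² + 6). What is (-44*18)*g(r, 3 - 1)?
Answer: -1584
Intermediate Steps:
r = -⅒ (r = -1/(2² + 6) = -1/(4 + 6) = -1/10 = -1*⅒ = -⅒ ≈ -0.10000)
(-44*18)*g(r, 3 - 1) = (-44*18)*(3 - 1) = -792*2 = -1584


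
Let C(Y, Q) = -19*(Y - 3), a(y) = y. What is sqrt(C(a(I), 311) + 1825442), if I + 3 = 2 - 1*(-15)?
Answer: sqrt(1825233) ≈ 1351.0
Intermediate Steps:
I = 14 (I = -3 + (2 - 1*(-15)) = -3 + (2 + 15) = -3 + 17 = 14)
C(Y, Q) = 57 - 19*Y (C(Y, Q) = -19*(-3 + Y) = 57 - 19*Y)
sqrt(C(a(I), 311) + 1825442) = sqrt((57 - 19*14) + 1825442) = sqrt((57 - 266) + 1825442) = sqrt(-209 + 1825442) = sqrt(1825233)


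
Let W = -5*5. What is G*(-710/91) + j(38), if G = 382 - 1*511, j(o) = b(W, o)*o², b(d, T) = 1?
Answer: 222994/91 ≈ 2450.5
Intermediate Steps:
W = -25
j(o) = o² (j(o) = 1*o² = o²)
G = -129 (G = 382 - 511 = -129)
G*(-710/91) + j(38) = -(-91590)/91 + 38² = -(-91590)/91 + 1444 = -129*(-710/91) + 1444 = 91590/91 + 1444 = 222994/91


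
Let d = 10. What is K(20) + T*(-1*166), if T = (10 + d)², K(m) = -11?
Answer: -66411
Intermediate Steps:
T = 400 (T = (10 + 10)² = 20² = 400)
K(20) + T*(-1*166) = -11 + 400*(-1*166) = -11 + 400*(-166) = -11 - 66400 = -66411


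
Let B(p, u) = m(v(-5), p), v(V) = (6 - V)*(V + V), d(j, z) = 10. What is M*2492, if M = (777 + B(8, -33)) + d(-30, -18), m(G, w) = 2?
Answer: 1966188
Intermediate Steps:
v(V) = 2*V*(6 - V) (v(V) = (6 - V)*(2*V) = 2*V*(6 - V))
B(p, u) = 2
M = 789 (M = (777 + 2) + 10 = 779 + 10 = 789)
M*2492 = 789*2492 = 1966188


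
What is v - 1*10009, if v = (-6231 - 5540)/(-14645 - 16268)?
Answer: -309396446/30913 ≈ -10009.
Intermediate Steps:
v = 11771/30913 (v = -11771/(-30913) = -11771*(-1/30913) = 11771/30913 ≈ 0.38078)
v - 1*10009 = 11771/30913 - 1*10009 = 11771/30913 - 10009 = -309396446/30913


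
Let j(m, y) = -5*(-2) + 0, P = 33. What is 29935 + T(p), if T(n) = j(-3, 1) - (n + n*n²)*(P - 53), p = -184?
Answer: -124563815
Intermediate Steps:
j(m, y) = 10 (j(m, y) = 10 + 0 = 10)
T(n) = 10 + 20*n + 20*n³ (T(n) = 10 - (n + n*n²)*(33 - 53) = 10 - (n + n³)*(-20) = 10 - (-20*n - 20*n³) = 10 + (20*n + 20*n³) = 10 + 20*n + 20*n³)
29935 + T(p) = 29935 + (10 + 20*(-184) + 20*(-184)³) = 29935 + (10 - 3680 + 20*(-6229504)) = 29935 + (10 - 3680 - 124590080) = 29935 - 124593750 = -124563815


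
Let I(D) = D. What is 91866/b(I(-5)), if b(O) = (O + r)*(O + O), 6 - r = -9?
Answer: -45933/50 ≈ -918.66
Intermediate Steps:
r = 15 (r = 6 - 1*(-9) = 6 + 9 = 15)
b(O) = 2*O*(15 + O) (b(O) = (O + 15)*(O + O) = (15 + O)*(2*O) = 2*O*(15 + O))
91866/b(I(-5)) = 91866/((2*(-5)*(15 - 5))) = 91866/((2*(-5)*10)) = 91866/(-100) = 91866*(-1/100) = -45933/50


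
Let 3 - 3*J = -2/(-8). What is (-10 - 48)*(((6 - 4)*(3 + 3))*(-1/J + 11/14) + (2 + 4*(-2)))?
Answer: 43152/77 ≈ 560.42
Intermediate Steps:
J = 11/12 (J = 1 - (-2)/(3*(-8)) = 1 - (-2)*(-1)/(3*8) = 1 - ⅓*¼ = 1 - 1/12 = 11/12 ≈ 0.91667)
(-10 - 48)*(((6 - 4)*(3 + 3))*(-1/J + 11/14) + (2 + 4*(-2))) = (-10 - 48)*(((6 - 4)*(3 + 3))*(-1/11/12 + 11/14) + (2 + 4*(-2))) = -58*((2*6)*(-1*12/11 + 11*(1/14)) + (2 - 8)) = -58*(12*(-12/11 + 11/14) - 6) = -58*(12*(-47/154) - 6) = -58*(-282/77 - 6) = -58*(-744/77) = 43152/77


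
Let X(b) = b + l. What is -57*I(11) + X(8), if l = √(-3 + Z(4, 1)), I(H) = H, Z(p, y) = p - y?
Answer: -619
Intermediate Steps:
l = 0 (l = √(-3 + (4 - 1*1)) = √(-3 + (4 - 1)) = √(-3 + 3) = √0 = 0)
X(b) = b (X(b) = b + 0 = b)
-57*I(11) + X(8) = -57*11 + 8 = -627 + 8 = -619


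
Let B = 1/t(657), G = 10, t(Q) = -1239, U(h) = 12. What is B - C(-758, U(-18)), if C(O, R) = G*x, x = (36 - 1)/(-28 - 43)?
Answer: 433579/87969 ≈ 4.9288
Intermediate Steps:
x = -35/71 (x = 35/(-71) = 35*(-1/71) = -35/71 ≈ -0.49296)
C(O, R) = -350/71 (C(O, R) = 10*(-35/71) = -350/71)
B = -1/1239 (B = 1/(-1239) = -1/1239 ≈ -0.00080710)
B - C(-758, U(-18)) = -1/1239 - 1*(-350/71) = -1/1239 + 350/71 = 433579/87969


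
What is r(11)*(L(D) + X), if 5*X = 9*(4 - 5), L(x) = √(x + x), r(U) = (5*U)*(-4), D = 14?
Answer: 396 - 440*√7 ≈ -768.13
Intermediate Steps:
r(U) = -20*U
L(x) = √2*√x (L(x) = √(2*x) = √2*√x)
X = -9/5 (X = (9*(4 - 5))/5 = (9*(-1))/5 = (⅕)*(-9) = -9/5 ≈ -1.8000)
r(11)*(L(D) + X) = (-20*11)*(√2*√14 - 9/5) = -220*(2*√7 - 9/5) = -220*(-9/5 + 2*√7) = 396 - 440*√7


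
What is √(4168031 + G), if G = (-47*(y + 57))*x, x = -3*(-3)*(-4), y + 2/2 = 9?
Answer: √4278011 ≈ 2068.3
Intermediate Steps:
y = 8 (y = -1 + 9 = 8)
x = -36 (x = 9*(-4) = -36)
G = 109980 (G = -47*(8 + 57)*(-36) = -47*65*(-36) = -3055*(-36) = 109980)
√(4168031 + G) = √(4168031 + 109980) = √4278011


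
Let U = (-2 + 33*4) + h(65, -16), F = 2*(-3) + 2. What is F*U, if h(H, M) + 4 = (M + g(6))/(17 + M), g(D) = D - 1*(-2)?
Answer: -472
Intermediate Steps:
g(D) = 2 + D (g(D) = D + 2 = 2 + D)
h(H, M) = -4 + (8 + M)/(17 + M) (h(H, M) = -4 + (M + (2 + 6))/(17 + M) = -4 + (M + 8)/(17 + M) = -4 + (8 + M)/(17 + M))
F = -4 (F = -6 + 2 = -4)
U = 118 (U = (-2 + 33*4) + 3*(-20 - 1*(-16))/(17 - 16) = (-2 + 132) + 3*(-20 + 16)/1 = 130 + 3*1*(-4) = 130 - 12 = 118)
F*U = -4*118 = -472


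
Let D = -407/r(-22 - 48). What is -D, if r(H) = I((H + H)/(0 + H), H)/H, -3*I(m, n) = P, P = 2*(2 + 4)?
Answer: 14245/2 ≈ 7122.5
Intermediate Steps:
P = 12 (P = 2*6 = 12)
I(m, n) = -4 (I(m, n) = -1/3*12 = -4)
r(H) = -4/H
D = -14245/2 (D = -407/((-4/(-22 - 48))) = -407/((-4/(-70))) = -407/((-4*(-1/70))) = -407/2/35 = -407*35/2 = -14245/2 ≈ -7122.5)
-D = -1*(-14245/2) = 14245/2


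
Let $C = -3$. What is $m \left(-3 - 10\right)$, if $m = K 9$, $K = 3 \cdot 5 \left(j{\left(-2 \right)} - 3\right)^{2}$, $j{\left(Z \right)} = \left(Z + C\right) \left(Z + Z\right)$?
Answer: $-507195$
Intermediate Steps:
$j{\left(Z \right)} = 2 Z \left(-3 + Z\right)$ ($j{\left(Z \right)} = \left(Z - 3\right) \left(Z + Z\right) = \left(-3 + Z\right) 2 Z = 2 Z \left(-3 + Z\right)$)
$K = 4335$ ($K = 3 \cdot 5 \left(2 \left(-2\right) \left(-3 - 2\right) - 3\right)^{2} = 15 \left(2 \left(-2\right) \left(-5\right) - 3\right)^{2} = 15 \left(20 - 3\right)^{2} = 15 \cdot 17^{2} = 15 \cdot 289 = 4335$)
$m = 39015$ ($m = 4335 \cdot 9 = 39015$)
$m \left(-3 - 10\right) = 39015 \left(-3 - 10\right) = 39015 \left(-13\right) = -507195$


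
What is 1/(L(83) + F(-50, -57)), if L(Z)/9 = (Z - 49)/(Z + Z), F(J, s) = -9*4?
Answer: -83/2835 ≈ -0.029277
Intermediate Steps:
F(J, s) = -36
L(Z) = 9*(-49 + Z)/(2*Z) (L(Z) = 9*((Z - 49)/(Z + Z)) = 9*((-49 + Z)/((2*Z))) = 9*((-49 + Z)*(1/(2*Z))) = 9*((-49 + Z)/(2*Z)) = 9*(-49 + Z)/(2*Z))
1/(L(83) + F(-50, -57)) = 1/((9/2)*(-49 + 83)/83 - 36) = 1/((9/2)*(1/83)*34 - 36) = 1/(153/83 - 36) = 1/(-2835/83) = -83/2835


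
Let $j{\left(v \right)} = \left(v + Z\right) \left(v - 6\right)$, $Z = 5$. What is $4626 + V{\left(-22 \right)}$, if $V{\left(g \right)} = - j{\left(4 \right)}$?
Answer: $4644$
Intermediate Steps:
$j{\left(v \right)} = \left(-6 + v\right) \left(5 + v\right)$ ($j{\left(v \right)} = \left(v + 5\right) \left(v - 6\right) = \left(5 + v\right) \left(-6 + v\right) = \left(-6 + v\right) \left(5 + v\right)$)
$V{\left(g \right)} = 18$ ($V{\left(g \right)} = - (-30 + 4^{2} - 4) = - (-30 + 16 - 4) = \left(-1\right) \left(-18\right) = 18$)
$4626 + V{\left(-22 \right)} = 4626 + 18 = 4644$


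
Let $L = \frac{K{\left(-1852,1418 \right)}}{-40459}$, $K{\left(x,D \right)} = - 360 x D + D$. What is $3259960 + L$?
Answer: $\frac{130949311262}{40459} \approx 3.2366 \cdot 10^{6}$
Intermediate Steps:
$K{\left(x,D \right)} = D - 360 D x$ ($K{\left(x,D \right)} = - 360 D x + D = D - 360 D x$)
$L = - \frac{945410378}{40459}$ ($L = \frac{1418 \left(1 - -666720\right)}{-40459} = 1418 \left(1 + 666720\right) \left(- \frac{1}{40459}\right) = 1418 \cdot 666721 \left(- \frac{1}{40459}\right) = 945410378 \left(- \frac{1}{40459}\right) = - \frac{945410378}{40459} \approx -23367.0$)
$3259960 + L = 3259960 - \frac{945410378}{40459} = \frac{130949311262}{40459}$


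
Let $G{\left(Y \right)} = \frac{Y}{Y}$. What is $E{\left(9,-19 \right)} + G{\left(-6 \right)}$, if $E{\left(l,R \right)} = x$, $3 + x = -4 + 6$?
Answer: $0$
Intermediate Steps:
$x = -1$ ($x = -3 + \left(-4 + 6\right) = -3 + 2 = -1$)
$E{\left(l,R \right)} = -1$
$G{\left(Y \right)} = 1$
$E{\left(9,-19 \right)} + G{\left(-6 \right)} = -1 + 1 = 0$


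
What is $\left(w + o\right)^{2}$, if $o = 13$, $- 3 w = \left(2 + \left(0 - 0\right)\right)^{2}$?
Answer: $\frac{1225}{9} \approx 136.11$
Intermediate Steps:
$w = - \frac{4}{3}$ ($w = - \frac{\left(2 + \left(0 - 0\right)\right)^{2}}{3} = - \frac{\left(2 + \left(0 + 0\right)\right)^{2}}{3} = - \frac{\left(2 + 0\right)^{2}}{3} = - \frac{2^{2}}{3} = \left(- \frac{1}{3}\right) 4 = - \frac{4}{3} \approx -1.3333$)
$\left(w + o\right)^{2} = \left(- \frac{4}{3} + 13\right)^{2} = \left(\frac{35}{3}\right)^{2} = \frac{1225}{9}$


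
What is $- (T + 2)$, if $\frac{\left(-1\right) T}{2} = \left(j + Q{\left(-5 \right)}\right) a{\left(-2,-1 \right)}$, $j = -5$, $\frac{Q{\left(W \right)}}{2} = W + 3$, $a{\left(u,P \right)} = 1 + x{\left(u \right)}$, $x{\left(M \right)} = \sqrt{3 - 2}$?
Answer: $-38$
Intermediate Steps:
$x{\left(M \right)} = 1$ ($x{\left(M \right)} = \sqrt{1} = 1$)
$a{\left(u,P \right)} = 2$ ($a{\left(u,P \right)} = 1 + 1 = 2$)
$Q{\left(W \right)} = 6 + 2 W$ ($Q{\left(W \right)} = 2 \left(W + 3\right) = 2 \left(3 + W\right) = 6 + 2 W$)
$T = 36$ ($T = - 2 \left(-5 + \left(6 + 2 \left(-5\right)\right)\right) 2 = - 2 \left(-5 + \left(6 - 10\right)\right) 2 = - 2 \left(-5 - 4\right) 2 = - 2 \left(\left(-9\right) 2\right) = \left(-2\right) \left(-18\right) = 36$)
$- (T + 2) = - (36 + 2) = \left(-1\right) 38 = -38$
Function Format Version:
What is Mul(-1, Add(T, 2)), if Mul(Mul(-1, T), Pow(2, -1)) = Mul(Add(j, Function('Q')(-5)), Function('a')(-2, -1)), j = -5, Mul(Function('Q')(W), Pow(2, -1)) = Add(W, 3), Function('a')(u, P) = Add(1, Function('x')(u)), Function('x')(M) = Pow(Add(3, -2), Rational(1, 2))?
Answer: -38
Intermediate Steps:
Function('x')(M) = 1 (Function('x')(M) = Pow(1, Rational(1, 2)) = 1)
Function('a')(u, P) = 2 (Function('a')(u, P) = Add(1, 1) = 2)
Function('Q')(W) = Add(6, Mul(2, W)) (Function('Q')(W) = Mul(2, Add(W, 3)) = Mul(2, Add(3, W)) = Add(6, Mul(2, W)))
T = 36 (T = Mul(-2, Mul(Add(-5, Add(6, Mul(2, -5))), 2)) = Mul(-2, Mul(Add(-5, Add(6, -10)), 2)) = Mul(-2, Mul(Add(-5, -4), 2)) = Mul(-2, Mul(-9, 2)) = Mul(-2, -18) = 36)
Mul(-1, Add(T, 2)) = Mul(-1, Add(36, 2)) = Mul(-1, 38) = -38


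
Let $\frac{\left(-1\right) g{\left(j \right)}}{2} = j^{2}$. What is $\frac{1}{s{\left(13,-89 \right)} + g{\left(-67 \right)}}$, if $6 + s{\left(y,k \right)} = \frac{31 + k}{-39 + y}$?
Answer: $- \frac{13}{116763} \approx -0.00011134$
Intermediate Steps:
$g{\left(j \right)} = - 2 j^{2}$
$s{\left(y,k \right)} = -6 + \frac{31 + k}{-39 + y}$
$\frac{1}{s{\left(13,-89 \right)} + g{\left(-67 \right)}} = \frac{1}{\frac{265 - 89 - 78}{-39 + 13} - 2 \left(-67\right)^{2}} = \frac{1}{\frac{265 - 89 - 78}{-26} - 8978} = \frac{1}{\left(- \frac{1}{26}\right) 98 - 8978} = \frac{1}{- \frac{49}{13} - 8978} = \frac{1}{- \frac{116763}{13}} = - \frac{13}{116763}$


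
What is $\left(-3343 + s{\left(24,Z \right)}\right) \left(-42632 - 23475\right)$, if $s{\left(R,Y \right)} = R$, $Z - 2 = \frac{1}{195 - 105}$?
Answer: $219409133$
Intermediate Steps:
$Z = \frac{181}{90}$ ($Z = 2 + \frac{1}{195 - 105} = 2 + \frac{1}{90} = \frac{181}{90} \approx 2.0111$)
$\left(-3343 + s{\left(24,Z \right)}\right) \left(-42632 - 23475\right) = \left(-3343 + 24\right) \left(-42632 - 23475\right) = \left(-3319\right) \left(-66107\right) = 219409133$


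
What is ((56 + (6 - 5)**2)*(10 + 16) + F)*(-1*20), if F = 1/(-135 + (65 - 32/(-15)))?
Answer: -15086610/509 ≈ -29640.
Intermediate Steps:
F = -15/1018 (F = 1/(-135 + (65 - 32*(-1)/15)) = 1/(-135 + (65 - 1*(-32/15))) = 1/(-135 + (65 + 32/15)) = 1/(-135 + 1007/15) = 1/(-1018/15) = -15/1018 ≈ -0.014735)
((56 + (6 - 5)**2)*(10 + 16) + F)*(-1*20) = ((56 + (6 - 5)**2)*(10 + 16) - 15/1018)*(-1*20) = ((56 + 1**2)*26 - 15/1018)*(-20) = ((56 + 1)*26 - 15/1018)*(-20) = (57*26 - 15/1018)*(-20) = (1482 - 15/1018)*(-20) = (1508661/1018)*(-20) = -15086610/509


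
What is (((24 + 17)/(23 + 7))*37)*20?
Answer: 3034/3 ≈ 1011.3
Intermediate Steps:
(((24 + 17)/(23 + 7))*37)*20 = ((41/30)*37)*20 = (1517/30)*20 = 3034/3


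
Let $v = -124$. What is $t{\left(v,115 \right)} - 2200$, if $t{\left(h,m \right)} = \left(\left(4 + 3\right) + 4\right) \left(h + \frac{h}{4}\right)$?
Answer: $-3905$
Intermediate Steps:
$t{\left(h,m \right)} = \frac{55 h}{4}$ ($t{\left(h,m \right)} = \left(7 + 4\right) \left(h + h \frac{1}{4}\right) = 11 \left(h + \frac{h}{4}\right) = 11 \frac{5 h}{4} = \frac{55 h}{4}$)
$t{\left(v,115 \right)} - 2200 = \frac{55}{4} \left(-124\right) - 2200 = -1705 - 2200 = -3905$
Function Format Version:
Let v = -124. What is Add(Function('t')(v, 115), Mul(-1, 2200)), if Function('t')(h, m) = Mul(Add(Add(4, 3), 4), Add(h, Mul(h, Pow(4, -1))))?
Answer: -3905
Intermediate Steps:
Function('t')(h, m) = Mul(Rational(55, 4), h) (Function('t')(h, m) = Mul(Add(7, 4), Add(h, Mul(h, Rational(1, 4)))) = Mul(11, Add(h, Mul(Rational(1, 4), h))) = Mul(11, Mul(Rational(5, 4), h)) = Mul(Rational(55, 4), h))
Add(Function('t')(v, 115), Mul(-1, 2200)) = Add(Mul(Rational(55, 4), -124), Mul(-1, 2200)) = Add(-1705, -2200) = -3905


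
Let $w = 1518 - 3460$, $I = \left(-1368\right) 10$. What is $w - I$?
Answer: $11738$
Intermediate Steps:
$I = -13680$
$w = -1942$
$w - I = -1942 - -13680 = -1942 + 13680 = 11738$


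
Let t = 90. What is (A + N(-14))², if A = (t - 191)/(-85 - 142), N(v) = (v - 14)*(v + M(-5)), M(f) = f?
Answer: 14608348225/51529 ≈ 2.8350e+5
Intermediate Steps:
N(v) = (-14 + v)*(-5 + v) (N(v) = (v - 14)*(v - 5) = (-14 + v)*(-5 + v))
A = 101/227 (A = (90 - 191)/(-85 - 142) = -101/(-227) = -101*(-1/227) = 101/227 ≈ 0.44493)
(A + N(-14))² = (101/227 + (70 + (-14)² - 19*(-14)))² = (101/227 + (70 + 196 + 266))² = (101/227 + 532)² = (120865/227)² = 14608348225/51529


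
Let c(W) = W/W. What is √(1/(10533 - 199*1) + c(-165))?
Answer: √106801890/10334 ≈ 1.0000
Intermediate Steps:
c(W) = 1
√(1/(10533 - 199*1) + c(-165)) = √(1/(10533 - 199*1) + 1) = √(1/(10533 - 199) + 1) = √(1/10334 + 1) = √(10335/10334) = √106801890/10334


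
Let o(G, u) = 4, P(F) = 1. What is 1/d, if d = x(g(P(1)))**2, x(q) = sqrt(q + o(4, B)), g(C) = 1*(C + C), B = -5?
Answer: 1/6 ≈ 0.16667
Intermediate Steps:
g(C) = 2*C (g(C) = 1*(2*C) = 2*C)
x(q) = sqrt(4 + q) (x(q) = sqrt(q + 4) = sqrt(4 + q))
d = 6 (d = (sqrt(4 + 2*1))**2 = (sqrt(4 + 2))**2 = (sqrt(6))**2 = 6)
1/d = 1/6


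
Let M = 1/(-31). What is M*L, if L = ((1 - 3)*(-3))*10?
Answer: -60/31 ≈ -1.9355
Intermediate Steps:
M = -1/31 ≈ -0.032258
L = 60 (L = -2*(-3)*10 = 6*10 = 60)
M*L = -1/31*60 = -60/31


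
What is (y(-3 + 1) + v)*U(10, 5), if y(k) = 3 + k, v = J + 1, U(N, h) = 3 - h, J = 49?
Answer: -102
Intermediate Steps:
v = 50 (v = 49 + 1 = 50)
(y(-3 + 1) + v)*U(10, 5) = ((3 + (-3 + 1)) + 50)*(3 - 1*5) = ((3 - 2) + 50)*(3 - 5) = (1 + 50)*(-2) = 51*(-2) = -102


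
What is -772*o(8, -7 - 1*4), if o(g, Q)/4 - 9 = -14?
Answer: 15440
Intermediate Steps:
o(g, Q) = -20 (o(g, Q) = 36 + 4*(-14) = 36 - 56 = -20)
-772*o(8, -7 - 1*4) = -772*(-20) = 15440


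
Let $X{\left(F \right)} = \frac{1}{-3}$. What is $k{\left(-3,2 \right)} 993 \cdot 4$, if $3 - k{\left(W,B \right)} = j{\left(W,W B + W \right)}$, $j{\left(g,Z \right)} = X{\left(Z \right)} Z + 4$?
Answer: $-15888$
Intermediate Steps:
$X{\left(F \right)} = - \frac{1}{3}$
$j{\left(g,Z \right)} = 4 - \frac{Z}{3}$ ($j{\left(g,Z \right)} = - \frac{Z}{3} + 4 = 4 - \frac{Z}{3}$)
$k{\left(W,B \right)} = -1 + \frac{W}{3} + \frac{B W}{3}$ ($k{\left(W,B \right)} = 3 - \left(4 - \frac{W B + W}{3}\right) = 3 - \left(4 - \frac{B W + W}{3}\right) = 3 - \left(4 - \frac{W + B W}{3}\right) = 3 - \left(4 - \left(\frac{W}{3} + \frac{B W}{3}\right)\right) = 3 - \left(4 - \frac{W}{3} - \frac{B W}{3}\right) = 3 + \left(-4 + \frac{W}{3} + \frac{B W}{3}\right) = -1 + \frac{W}{3} + \frac{B W}{3}$)
$k{\left(-3,2 \right)} 993 \cdot 4 = \left(-1 + \frac{1}{3} \left(-3\right) \left(1 + 2\right)\right) 993 \cdot 4 = \left(-1 + \frac{1}{3} \left(-3\right) 3\right) 3972 = \left(-1 - 3\right) 3972 = \left(-4\right) 3972 = -15888$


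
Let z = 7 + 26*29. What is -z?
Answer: -761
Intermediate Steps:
z = 761 (z = 7 + 754 = 761)
-z = -1*761 = -761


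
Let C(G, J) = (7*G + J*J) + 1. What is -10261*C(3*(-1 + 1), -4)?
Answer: -174437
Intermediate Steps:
C(G, J) = 1 + J**2 + 7*G (C(G, J) = (7*G + J**2) + 1 = (J**2 + 7*G) + 1 = 1 + J**2 + 7*G)
-10261*C(3*(-1 + 1), -4) = -10261*(1 + (-4)**2 + 7*(3*(-1 + 1))) = -10261*(1 + 16 + 7*(3*0)) = -10261*(1 + 16 + 7*0) = -10261*(1 + 16 + 0) = -10261*17 = -174437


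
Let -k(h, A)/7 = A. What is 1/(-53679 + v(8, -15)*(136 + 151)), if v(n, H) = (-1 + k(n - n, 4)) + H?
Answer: -1/66307 ≈ -1.5081e-5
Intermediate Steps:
k(h, A) = -7*A
v(n, H) = -29 + H (v(n, H) = (-1 - 7*4) + H = (-1 - 28) + H = -29 + H)
1/(-53679 + v(8, -15)*(136 + 151)) = 1/(-53679 + (-29 - 15)*(136 + 151)) = 1/(-53679 - 44*287) = 1/(-53679 - 12628) = 1/(-66307) = -1/66307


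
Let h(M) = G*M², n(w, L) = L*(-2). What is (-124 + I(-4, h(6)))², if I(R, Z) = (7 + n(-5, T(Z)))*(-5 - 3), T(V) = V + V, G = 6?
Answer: 45319824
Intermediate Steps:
T(V) = 2*V
n(w, L) = -2*L
h(M) = 6*M²
I(R, Z) = -56 + 32*Z (I(R, Z) = (7 - 4*Z)*(-5 - 3) = (7 - 4*Z)*(-8) = -56 + 32*Z)
(-124 + I(-4, h(6)))² = (-124 + (-56 + 32*(6*6²)))² = (-124 + (-56 + 32*(6*36)))² = (-124 + (-56 + 32*216))² = (-124 + (-56 + 6912))² = (-124 + 6856)² = 6732² = 45319824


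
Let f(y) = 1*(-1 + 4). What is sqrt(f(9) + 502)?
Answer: sqrt(505) ≈ 22.472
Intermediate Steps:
f(y) = 3 (f(y) = 1*3 = 3)
sqrt(f(9) + 502) = sqrt(3 + 502) = sqrt(505)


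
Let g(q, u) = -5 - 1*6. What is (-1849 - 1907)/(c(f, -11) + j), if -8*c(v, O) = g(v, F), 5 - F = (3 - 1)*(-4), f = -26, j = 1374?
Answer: -30048/11003 ≈ -2.7309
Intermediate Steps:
F = 13 (F = 5 - (3 - 1)*(-4) = 5 - 2*(-4) = 5 - 1*(-8) = 5 + 8 = 13)
g(q, u) = -11 (g(q, u) = -5 - 6 = -11)
c(v, O) = 11/8 (c(v, O) = -⅛*(-11) = 11/8)
(-1849 - 1907)/(c(f, -11) + j) = (-1849 - 1907)/(11/8 + 1374) = -3756/11003/8 = -3756*8/11003 = -30048/11003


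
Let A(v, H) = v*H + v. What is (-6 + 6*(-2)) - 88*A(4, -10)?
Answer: 3150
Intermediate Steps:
A(v, H) = v + H*v (A(v, H) = H*v + v = v + H*v)
(-6 + 6*(-2)) - 88*A(4, -10) = (-6 + 6*(-2)) - 352*(1 - 10) = (-6 - 12) - 352*(-9) = -18 - 88*(-36) = -18 + 3168 = 3150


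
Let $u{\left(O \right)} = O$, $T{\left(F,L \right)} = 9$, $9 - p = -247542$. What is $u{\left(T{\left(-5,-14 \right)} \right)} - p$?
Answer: $-247542$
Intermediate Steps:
$p = 247551$ ($p = 9 - -247542 = 9 + 247542 = 247551$)
$u{\left(T{\left(-5,-14 \right)} \right)} - p = 9 - 247551 = -247542$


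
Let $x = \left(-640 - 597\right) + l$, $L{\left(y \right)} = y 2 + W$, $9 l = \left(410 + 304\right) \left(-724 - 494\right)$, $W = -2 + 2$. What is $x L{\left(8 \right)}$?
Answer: $-1565840$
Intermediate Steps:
$W = 0$
$l = -96628$ ($l = \frac{\left(410 + 304\right) \left(-724 - 494\right)}{9} = \frac{714 \left(-1218\right)}{9} = \frac{1}{9} \left(-869652\right) = -96628$)
$L{\left(y \right)} = 2 y$ ($L{\left(y \right)} = y 2 + 0 = 2 y + 0 = 2 y$)
$x = -97865$ ($x = \left(-640 - 597\right) - 96628 = -1237 - 96628 = -97865$)
$x L{\left(8 \right)} = - 97865 \cdot 2 \cdot 8 = \left(-97865\right) 16 = -1565840$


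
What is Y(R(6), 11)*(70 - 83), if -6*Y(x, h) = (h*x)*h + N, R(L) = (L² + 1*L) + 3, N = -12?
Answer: 23543/2 ≈ 11772.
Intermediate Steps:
R(L) = 3 + L + L² (R(L) = (L² + L) + 3 = (L + L²) + 3 = 3 + L + L²)
Y(x, h) = 2 - x*h²/6 (Y(x, h) = -((h*x)*h - 12)/6 = -(x*h² - 12)/6 = -(-12 + x*h²)/6 = 2 - x*h²/6)
Y(R(6), 11)*(70 - 83) = (2 - ⅙*(3 + 6 + 6²)*11²)*(70 - 83) = (2 - ⅙*(3 + 6 + 36)*121)*(-13) = (2 - ⅙*45*121)*(-13) = (2 - 1815/2)*(-13) = -1811/2*(-13) = 23543/2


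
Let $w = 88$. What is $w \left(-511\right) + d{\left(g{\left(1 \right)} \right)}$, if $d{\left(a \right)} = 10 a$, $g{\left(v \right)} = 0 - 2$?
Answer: $-44988$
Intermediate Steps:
$g{\left(v \right)} = -2$
$w \left(-511\right) + d{\left(g{\left(1 \right)} \right)} = 88 \left(-511\right) + 10 \left(-2\right) = -44968 - 20 = -44988$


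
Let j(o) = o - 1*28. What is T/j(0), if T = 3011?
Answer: -3011/28 ≈ -107.54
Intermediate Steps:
j(o) = -28 + o (j(o) = o - 28 = -28 + o)
T/j(0) = 3011/(-28 + 0) = 3011/(-28) = 3011*(-1/28) = -3011/28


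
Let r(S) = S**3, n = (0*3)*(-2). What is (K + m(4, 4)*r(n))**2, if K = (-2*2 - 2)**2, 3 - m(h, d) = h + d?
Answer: 1296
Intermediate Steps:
n = 0 (n = 0*(-2) = 0)
m(h, d) = 3 - d - h (m(h, d) = 3 - (h + d) = 3 - (d + h) = 3 + (-d - h) = 3 - d - h)
K = 36 (K = (-4 - 2)**2 = (-6)**2 = 36)
(K + m(4, 4)*r(n))**2 = (36 + (3 - 1*4 - 1*4)*0**3)**2 = (36 + (3 - 4 - 4)*0)**2 = (36 - 5*0)**2 = (36 + 0)**2 = 36**2 = 1296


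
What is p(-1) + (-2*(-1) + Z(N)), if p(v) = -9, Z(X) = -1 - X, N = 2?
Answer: -10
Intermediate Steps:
p(-1) + (-2*(-1) + Z(N)) = -9 + (-2*(-1) + (-1 - 1*2)) = -9 + (2 + (-1 - 2)) = -9 + (2 - 3) = -9 - 1 = -10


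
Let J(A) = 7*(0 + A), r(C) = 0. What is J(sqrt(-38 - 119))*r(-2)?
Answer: 0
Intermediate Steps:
J(A) = 7*A
J(sqrt(-38 - 119))*r(-2) = (7*sqrt(-38 - 119))*0 = (7*sqrt(-157))*0 = (7*(I*sqrt(157)))*0 = (7*I*sqrt(157))*0 = 0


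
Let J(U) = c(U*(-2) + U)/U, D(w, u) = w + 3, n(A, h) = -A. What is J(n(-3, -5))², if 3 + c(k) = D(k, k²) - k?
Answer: 0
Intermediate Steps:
D(w, u) = 3 + w
c(k) = 0 (c(k) = -3 + ((3 + k) - k) = -3 + 3 = 0)
J(U) = 0 (J(U) = 0/U = 0)
J(n(-3, -5))² = 0² = 0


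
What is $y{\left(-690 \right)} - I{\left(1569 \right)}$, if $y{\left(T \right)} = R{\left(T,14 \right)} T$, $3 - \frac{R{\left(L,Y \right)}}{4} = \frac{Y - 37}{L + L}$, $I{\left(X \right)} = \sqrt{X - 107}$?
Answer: $-8234 - \sqrt{1462} \approx -8272.2$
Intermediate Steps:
$I{\left(X \right)} = \sqrt{-107 + X}$
$R{\left(L,Y \right)} = 12 - \frac{2 \left(-37 + Y\right)}{L}$ ($R{\left(L,Y \right)} = 12 - 4 \frac{Y - 37}{L + L} = 12 - 4 \frac{-37 + Y}{2 L} = 12 - \frac{2 \left(-37 + Y\right)}{L}$)
$y{\left(T \right)} = 46 + 12 T$ ($y{\left(T \right)} = \frac{2 \left(37 - 14 + 6 T\right)}{T} T = \frac{2 \left(23 + 6 T\right)}{T} T = 46 + 12 T$)
$y{\left(-690 \right)} - I{\left(1569 \right)} = \left(46 + 12 \left(-690\right)\right) - \sqrt{-107 + 1569} = \left(46 - 8280\right) - \sqrt{1462} = -8234 - \sqrt{1462}$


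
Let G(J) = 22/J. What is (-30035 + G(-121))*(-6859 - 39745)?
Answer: 15397355748/11 ≈ 1.3998e+9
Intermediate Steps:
(-30035 + G(-121))*(-6859 - 39745) = (-30035 + 22/(-121))*(-6859 - 39745) = (-30035 + 22*(-1/121))*(-46604) = (-30035 - 2/11)*(-46604) = -330387/11*(-46604) = 15397355748/11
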